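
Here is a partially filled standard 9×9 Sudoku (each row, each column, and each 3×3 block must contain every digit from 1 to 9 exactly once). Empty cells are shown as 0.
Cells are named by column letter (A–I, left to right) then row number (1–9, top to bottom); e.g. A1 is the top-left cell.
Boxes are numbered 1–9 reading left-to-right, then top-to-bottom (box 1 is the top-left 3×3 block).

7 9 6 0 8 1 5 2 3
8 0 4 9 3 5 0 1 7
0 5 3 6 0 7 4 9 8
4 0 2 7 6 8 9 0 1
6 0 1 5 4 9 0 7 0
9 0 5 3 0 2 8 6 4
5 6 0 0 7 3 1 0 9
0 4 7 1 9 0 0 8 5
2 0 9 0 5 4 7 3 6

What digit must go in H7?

Row 7 already contains {1, 3, 5, 6, 7, 9}.
Column H already contains {1, 2, 3, 6, 7, 8, 9}.
Its 3×3 block (box 9) already contains {1, 3, 5, 6, 7, 8, 9}.
The only value from 1–9 not eliminated is 4, so H7 = 4.

4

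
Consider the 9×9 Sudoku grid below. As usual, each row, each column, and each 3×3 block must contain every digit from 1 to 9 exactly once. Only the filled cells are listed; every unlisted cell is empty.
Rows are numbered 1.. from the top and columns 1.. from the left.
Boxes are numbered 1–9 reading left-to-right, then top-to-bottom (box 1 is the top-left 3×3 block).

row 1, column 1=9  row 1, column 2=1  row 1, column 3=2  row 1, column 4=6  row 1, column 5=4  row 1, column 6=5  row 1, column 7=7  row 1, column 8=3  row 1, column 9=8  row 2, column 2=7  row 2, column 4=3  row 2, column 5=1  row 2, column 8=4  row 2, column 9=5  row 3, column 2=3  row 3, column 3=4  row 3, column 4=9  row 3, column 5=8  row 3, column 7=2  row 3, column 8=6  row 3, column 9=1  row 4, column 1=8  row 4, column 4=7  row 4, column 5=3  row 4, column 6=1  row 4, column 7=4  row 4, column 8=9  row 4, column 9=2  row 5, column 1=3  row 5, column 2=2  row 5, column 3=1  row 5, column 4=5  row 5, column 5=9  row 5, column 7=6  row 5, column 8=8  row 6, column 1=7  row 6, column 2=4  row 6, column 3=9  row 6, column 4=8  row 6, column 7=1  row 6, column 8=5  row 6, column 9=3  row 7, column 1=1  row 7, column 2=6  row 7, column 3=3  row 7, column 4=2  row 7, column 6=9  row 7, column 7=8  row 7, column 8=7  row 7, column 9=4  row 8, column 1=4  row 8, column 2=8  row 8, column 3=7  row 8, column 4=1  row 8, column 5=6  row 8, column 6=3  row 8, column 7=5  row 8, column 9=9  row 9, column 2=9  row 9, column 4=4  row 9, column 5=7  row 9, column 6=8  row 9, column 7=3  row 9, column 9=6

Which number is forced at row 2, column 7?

Row 2 already contains {1, 3, 4, 5, 7}.
Column 7 already contains {1, 2, 3, 4, 5, 6, 7, 8}.
Its 3×3 block (box 3) already contains {1, 2, 3, 4, 5, 6, 7, 8}.
The only value from 1–9 not eliminated is 9, so row 2, column 7 = 9.

9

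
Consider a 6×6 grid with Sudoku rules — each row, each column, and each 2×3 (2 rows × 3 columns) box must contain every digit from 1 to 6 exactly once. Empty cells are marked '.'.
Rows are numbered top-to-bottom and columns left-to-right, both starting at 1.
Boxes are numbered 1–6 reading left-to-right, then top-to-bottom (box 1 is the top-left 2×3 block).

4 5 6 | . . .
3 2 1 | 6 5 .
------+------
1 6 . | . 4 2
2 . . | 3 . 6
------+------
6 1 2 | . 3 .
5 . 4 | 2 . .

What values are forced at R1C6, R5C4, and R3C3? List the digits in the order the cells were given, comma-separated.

For R1C6:
  Consider where 3 can go in column 6.
  R2C6 is out (row 2 already has a 3).
  R5C6 is out (row 5 already has a 3).
  R6C6 is out (box 6 already has a 3).
  So the only cell in column 6 that can hold 3 is R1C6.
  So R1C6 = 3.
For R5C4:
  Consider where 4 can go in column 4.
  R1C4 is out (row 1 already has a 4).
  R3C4 is out (row 3 already has a 4).
  So the only cell in column 4 that can hold 4 is R5C4.
  So R5C4 = 4.
For R3C3:
  Consider where 3 can go in row 3.
  R3C4 is out (column 4 already has a 3).
  So the only cell in row 3 that can hold 3 is R3C3.
  So R3C3 = 3.

3,4,3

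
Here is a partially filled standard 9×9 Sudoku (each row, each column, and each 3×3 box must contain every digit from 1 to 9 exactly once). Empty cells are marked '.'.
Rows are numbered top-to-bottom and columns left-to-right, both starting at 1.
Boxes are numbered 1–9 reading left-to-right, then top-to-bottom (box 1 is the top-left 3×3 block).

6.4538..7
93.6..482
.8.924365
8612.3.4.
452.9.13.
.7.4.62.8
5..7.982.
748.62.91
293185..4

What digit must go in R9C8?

Row 9 already contains {1, 2, 3, 4, 5, 8, 9}.
Column 8 already contains {2, 3, 4, 6, 8, 9}.
Its 3×3 block (box 9) already contains {1, 2, 4, 8, 9}.
The only value from 1–9 not eliminated is 7, so R9C8 = 7.

7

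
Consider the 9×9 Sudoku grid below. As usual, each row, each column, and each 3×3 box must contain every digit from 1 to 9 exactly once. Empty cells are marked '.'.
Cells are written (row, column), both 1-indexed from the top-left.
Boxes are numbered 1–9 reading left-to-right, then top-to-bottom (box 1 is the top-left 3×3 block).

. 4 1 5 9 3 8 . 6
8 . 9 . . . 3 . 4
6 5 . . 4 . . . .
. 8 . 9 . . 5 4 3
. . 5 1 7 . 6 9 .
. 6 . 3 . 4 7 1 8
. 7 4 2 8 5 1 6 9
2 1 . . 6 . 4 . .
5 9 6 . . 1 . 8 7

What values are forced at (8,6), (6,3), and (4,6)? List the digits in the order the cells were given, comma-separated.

For (8,6):
  Consider where 9 can go in column 6.
  (2,6) is out (row 2 already has a 9).
  (3,6) is out (box 2 already has a 9).
  (4,6) is out (row 4 already has a 9).
  (5,6) is out (row 5 already has a 9).
  So the only cell in column 6 that can hold 9 is (8,6).
  So (8,6) = 9.
For (6,3):
  Row 6 already contains {1, 3, 4, 6, 7, 8}.
  Column 3 already contains {1, 4, 5, 6, 9}.
  Its 3×3 block (box 4) already contains {5, 6, 8}.
  The only value from 1–9 not eliminated is 2, so (6,3) = 2.
For (4,6):
  Consider where 6 can go in box 5.
  (4,5) is out (column 5 already has a 6).
  (5,6) is out (row 5 already has a 6).
  (6,5) is out (row 6 already has a 6).
  So the only cell in box 5 that can hold 6 is (4,6).
  So (4,6) = 6.

9,2,6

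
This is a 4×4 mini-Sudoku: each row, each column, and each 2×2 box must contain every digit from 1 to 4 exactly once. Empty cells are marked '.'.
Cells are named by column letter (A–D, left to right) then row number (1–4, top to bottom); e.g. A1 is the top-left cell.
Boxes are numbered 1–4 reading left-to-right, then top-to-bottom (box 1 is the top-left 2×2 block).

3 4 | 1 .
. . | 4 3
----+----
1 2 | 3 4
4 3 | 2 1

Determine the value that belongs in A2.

Row 2 already contains {3, 4}.
Column A already contains {1, 3, 4}.
Its 2×2 block (box 1) already contains {3, 4}.
The only value from 1–4 not eliminated is 2, so A2 = 2.

2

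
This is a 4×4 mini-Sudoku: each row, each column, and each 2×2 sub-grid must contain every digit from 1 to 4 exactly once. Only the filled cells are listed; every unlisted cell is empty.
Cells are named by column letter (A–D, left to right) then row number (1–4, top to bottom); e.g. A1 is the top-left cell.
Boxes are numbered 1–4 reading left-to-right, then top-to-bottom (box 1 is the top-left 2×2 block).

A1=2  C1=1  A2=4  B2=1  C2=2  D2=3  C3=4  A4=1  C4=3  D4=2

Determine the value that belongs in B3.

2

Cell B3 itself could take any of {2, 3} by direct elimination.
Consider where 2 can go in row 3.
A3 is out (column A already has a 2).
D3 is out (column D already has a 2).
So the only cell in row 3 that can hold 2 is B3.
Therefore B3 = 2.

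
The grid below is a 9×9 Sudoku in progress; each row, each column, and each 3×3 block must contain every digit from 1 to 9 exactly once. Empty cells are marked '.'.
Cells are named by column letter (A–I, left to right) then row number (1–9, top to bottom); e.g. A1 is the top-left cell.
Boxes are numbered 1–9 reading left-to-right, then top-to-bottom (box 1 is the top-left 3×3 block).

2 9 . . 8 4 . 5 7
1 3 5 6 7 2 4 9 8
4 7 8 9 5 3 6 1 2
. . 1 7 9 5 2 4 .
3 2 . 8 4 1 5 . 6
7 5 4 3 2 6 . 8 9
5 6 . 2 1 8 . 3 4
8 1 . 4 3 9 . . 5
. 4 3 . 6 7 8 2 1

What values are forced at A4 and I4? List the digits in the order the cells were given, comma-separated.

For A4:
  Row 4 already contains {1, 2, 4, 5, 7, 9}.
  Column A already contains {1, 2, 3, 4, 5, 7, 8}.
  Its 3×3 block (box 4) already contains {1, 2, 3, 4, 5, 7}.
  The only value from 1–9 not eliminated is 6, so A4 = 6.
For I4:
  Row 4 already contains {1, 2, 4, 5, 7, 9}.
  Column I already contains {1, 2, 4, 5, 6, 7, 8, 9}.
  Its 3×3 block (box 6) already contains {2, 4, 5, 6, 8, 9}.
  The only value from 1–9 not eliminated is 3, so I4 = 3.

6,3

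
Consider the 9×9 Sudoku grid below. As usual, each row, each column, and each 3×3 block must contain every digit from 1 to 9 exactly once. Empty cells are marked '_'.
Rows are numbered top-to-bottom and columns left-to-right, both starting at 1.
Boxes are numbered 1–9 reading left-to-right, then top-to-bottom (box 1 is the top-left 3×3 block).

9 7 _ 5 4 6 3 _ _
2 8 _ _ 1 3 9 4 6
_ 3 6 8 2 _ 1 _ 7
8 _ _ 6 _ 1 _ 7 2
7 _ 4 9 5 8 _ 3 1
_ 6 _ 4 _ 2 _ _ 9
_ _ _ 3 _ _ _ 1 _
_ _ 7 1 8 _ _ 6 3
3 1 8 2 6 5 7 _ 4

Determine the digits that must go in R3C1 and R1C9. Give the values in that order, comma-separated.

4,8

For R3C1:
  Consider where 4 can go in row 3.
  R3C6 is out (box 2 already has a 4).
  R3C8 is out (column 8 already has a 4).
  So the only cell in row 3 that can hold 4 is R3C1.
  So R3C1 = 4.
For R1C9:
  Row 1 already contains {3, 4, 5, 6, 7, 9}.
  Column 9 already contains {1, 2, 3, 4, 6, 7, 9}.
  Its 3×3 block (box 3) already contains {1, 3, 4, 6, 7, 9}.
  The only value from 1–9 not eliminated is 8, so R1C9 = 8.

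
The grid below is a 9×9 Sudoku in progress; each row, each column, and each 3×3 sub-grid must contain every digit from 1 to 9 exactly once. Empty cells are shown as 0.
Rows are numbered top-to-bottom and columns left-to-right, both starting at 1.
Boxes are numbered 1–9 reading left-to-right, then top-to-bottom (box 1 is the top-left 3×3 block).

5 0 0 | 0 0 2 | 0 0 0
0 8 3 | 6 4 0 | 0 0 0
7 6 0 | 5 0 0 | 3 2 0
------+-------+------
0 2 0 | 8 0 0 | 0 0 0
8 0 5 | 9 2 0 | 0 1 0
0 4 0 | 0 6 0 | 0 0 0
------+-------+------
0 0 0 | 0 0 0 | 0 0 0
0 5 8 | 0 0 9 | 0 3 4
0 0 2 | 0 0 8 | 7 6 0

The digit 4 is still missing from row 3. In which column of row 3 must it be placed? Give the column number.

Consider where 4 can go in row 3.
r3c5 is out (column 5 already has a 4).
r3c6 is out (box 2 already has a 4).
r3c9 is out (column 9 already has a 4).
So the only cell in row 3 that can hold 4 is r3c3.
That is column 3.

3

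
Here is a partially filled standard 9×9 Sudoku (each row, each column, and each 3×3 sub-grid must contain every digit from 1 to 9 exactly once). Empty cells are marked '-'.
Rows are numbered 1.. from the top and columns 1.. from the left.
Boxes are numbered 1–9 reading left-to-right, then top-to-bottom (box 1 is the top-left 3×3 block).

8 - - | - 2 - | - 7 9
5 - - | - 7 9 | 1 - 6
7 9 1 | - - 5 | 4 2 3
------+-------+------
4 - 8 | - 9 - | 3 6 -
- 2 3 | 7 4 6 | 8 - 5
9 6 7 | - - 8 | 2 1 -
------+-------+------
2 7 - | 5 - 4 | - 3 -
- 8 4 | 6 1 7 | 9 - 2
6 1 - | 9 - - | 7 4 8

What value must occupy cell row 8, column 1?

Row 8 already contains {1, 2, 4, 6, 7, 8, 9}.
Column 1 already contains {2, 4, 5, 6, 7, 8, 9}.
Its 3×3 block (box 7) already contains {1, 2, 4, 6, 7, 8}.
The only value from 1–9 not eliminated is 3, so row 8, column 1 = 3.

3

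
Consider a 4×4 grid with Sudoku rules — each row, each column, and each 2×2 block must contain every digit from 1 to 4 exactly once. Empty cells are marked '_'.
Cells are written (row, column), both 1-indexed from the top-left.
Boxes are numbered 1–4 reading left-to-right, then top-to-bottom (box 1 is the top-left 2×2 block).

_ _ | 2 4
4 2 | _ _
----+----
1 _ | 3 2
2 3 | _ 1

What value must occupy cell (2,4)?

Row 2 already contains {2, 4}.
Column 4 already contains {1, 2, 4}.
Its 2×2 block (box 2) already contains {2, 4}.
The only value from 1–4 not eliminated is 3, so (2,4) = 3.

3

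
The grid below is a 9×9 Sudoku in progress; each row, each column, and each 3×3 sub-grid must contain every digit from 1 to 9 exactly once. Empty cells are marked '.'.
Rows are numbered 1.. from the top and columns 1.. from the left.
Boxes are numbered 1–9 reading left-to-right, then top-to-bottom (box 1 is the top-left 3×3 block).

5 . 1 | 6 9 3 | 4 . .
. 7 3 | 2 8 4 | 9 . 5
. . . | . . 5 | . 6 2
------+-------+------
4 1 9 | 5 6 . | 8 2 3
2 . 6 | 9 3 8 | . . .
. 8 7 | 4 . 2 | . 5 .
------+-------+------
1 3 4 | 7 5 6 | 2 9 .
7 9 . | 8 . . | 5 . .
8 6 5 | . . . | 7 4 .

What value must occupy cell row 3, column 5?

7

Cell row 3, column 5 itself could take any of {1, 7} by direct elimination.
Consider where 7 can go in column 5.
row 6, column 5 is out (row 6 already has a 7).
row 8, column 5 is out (row 8 already has a 7).
row 9, column 5 is out (row 9 already has a 7).
So the only cell in column 5 that can hold 7 is row 3, column 5.
Therefore row 3, column 5 = 7.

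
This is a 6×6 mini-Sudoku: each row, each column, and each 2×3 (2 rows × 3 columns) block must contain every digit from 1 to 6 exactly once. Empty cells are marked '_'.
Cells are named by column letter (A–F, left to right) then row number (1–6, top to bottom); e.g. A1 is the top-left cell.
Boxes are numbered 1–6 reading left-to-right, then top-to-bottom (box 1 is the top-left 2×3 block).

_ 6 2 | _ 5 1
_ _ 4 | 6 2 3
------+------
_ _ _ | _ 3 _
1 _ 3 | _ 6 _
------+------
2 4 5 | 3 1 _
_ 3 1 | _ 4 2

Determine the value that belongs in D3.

1

Cell D3 itself could take any of {1, 2, 4, 5} by direct elimination.
Consider where 1 can go in box 4.
F3 is out (column F already has a 1).
D4 is out (row 4 already has a 1).
F4 is out (row 4 already has a 1).
So the only cell in box 4 that can hold 1 is D3.
Therefore D3 = 1.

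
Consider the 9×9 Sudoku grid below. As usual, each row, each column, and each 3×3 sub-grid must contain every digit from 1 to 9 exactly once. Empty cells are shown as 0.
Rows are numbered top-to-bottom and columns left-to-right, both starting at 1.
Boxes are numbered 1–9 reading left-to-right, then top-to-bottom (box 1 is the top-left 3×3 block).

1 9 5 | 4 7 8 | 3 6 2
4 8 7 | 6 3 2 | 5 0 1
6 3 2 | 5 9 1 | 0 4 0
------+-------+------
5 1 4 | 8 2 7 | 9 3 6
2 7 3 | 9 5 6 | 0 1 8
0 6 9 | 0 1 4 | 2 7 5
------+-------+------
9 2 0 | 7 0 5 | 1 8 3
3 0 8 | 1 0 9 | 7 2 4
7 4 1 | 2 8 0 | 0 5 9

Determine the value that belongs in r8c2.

5

Row 8 already contains {1, 2, 3, 4, 7, 8, 9}.
Column 2 already contains {1, 2, 3, 4, 6, 7, 8, 9}.
Its 3×3 block (box 7) already contains {1, 2, 3, 4, 7, 8, 9}.
The only value from 1–9 not eliminated is 5, so r8c2 = 5.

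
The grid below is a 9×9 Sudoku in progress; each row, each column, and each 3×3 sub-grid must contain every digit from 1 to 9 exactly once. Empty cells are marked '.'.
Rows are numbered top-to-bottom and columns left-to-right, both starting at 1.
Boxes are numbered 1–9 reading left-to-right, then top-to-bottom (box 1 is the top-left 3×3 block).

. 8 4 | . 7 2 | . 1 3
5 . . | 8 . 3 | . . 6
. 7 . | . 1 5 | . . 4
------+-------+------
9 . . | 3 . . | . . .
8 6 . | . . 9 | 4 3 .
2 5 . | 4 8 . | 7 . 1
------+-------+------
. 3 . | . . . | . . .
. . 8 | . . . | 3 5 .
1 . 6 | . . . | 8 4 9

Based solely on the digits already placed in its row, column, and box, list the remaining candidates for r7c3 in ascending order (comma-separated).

Row 7 already contains {3}.
Column 3 already contains {4, 6, 8}.
Its 3×3 block (box 7) already contains {1, 3, 6, 8}.
Removing those from 1–9 leaves {2, 5, 7, 9} as the candidates for r7c3.

2,5,7,9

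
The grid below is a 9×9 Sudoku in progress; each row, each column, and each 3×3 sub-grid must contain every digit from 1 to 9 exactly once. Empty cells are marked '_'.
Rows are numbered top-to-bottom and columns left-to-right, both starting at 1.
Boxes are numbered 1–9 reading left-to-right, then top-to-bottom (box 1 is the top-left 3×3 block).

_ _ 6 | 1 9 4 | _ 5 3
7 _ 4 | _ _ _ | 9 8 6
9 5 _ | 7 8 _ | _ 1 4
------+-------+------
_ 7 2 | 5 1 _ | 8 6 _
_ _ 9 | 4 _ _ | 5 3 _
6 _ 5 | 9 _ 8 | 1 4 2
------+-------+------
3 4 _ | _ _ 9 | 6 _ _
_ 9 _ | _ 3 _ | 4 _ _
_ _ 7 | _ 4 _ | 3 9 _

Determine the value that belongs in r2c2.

Cell r2c2 itself could take any of {1, 2, 3} by direct elimination.
Consider where 1 can go in row 2.
r2c4 is out (column 4 already has a 1).
r2c5 is out (column 5 already has a 1).
r2c6 is out (box 2 already has a 1).
So the only cell in row 2 that can hold 1 is r2c2.
Therefore r2c2 = 1.

1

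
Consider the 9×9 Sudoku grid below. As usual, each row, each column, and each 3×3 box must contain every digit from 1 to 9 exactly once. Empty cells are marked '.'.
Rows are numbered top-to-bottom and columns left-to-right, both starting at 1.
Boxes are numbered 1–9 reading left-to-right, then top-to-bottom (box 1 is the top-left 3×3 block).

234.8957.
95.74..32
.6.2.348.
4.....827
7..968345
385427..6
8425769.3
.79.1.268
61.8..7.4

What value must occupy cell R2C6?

1

Row 2 already contains {2, 3, 4, 5, 7, 9}.
Column 6 already contains {3, 6, 7, 8, 9}.
Its 3×3 block (box 2) already contains {2, 3, 4, 7, 8, 9}.
The only value from 1–9 not eliminated is 1, so R2C6 = 1.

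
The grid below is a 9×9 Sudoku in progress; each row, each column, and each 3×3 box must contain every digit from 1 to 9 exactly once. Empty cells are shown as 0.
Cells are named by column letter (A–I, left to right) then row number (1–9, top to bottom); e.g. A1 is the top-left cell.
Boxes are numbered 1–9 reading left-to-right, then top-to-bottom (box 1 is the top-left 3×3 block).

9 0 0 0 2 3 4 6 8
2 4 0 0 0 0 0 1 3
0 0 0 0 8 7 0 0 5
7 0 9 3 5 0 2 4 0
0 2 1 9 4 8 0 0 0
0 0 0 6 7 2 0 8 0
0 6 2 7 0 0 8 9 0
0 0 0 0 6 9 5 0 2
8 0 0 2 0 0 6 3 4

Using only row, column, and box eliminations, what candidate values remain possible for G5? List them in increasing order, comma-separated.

3,7

Row 5 already contains {1, 2, 4, 8, 9}.
Column G already contains {2, 4, 5, 6, 8}.
Its 3×3 block (box 6) already contains {2, 4, 8}.
Removing those from 1–9 leaves {3, 7} as the candidates for G5.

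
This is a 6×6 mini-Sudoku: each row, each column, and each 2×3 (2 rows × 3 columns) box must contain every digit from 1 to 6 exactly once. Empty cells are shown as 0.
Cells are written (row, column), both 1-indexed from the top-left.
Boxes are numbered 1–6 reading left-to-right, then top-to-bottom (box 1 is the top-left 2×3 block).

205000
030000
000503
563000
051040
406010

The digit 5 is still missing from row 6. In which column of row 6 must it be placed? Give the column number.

Consider where 5 can go in row 6.
(6,2) is out (column 2 already has a 5).
(6,4) is out (column 4 already has a 5).
So the only cell in row 6 that can hold 5 is (6,6).
That is column 6.

6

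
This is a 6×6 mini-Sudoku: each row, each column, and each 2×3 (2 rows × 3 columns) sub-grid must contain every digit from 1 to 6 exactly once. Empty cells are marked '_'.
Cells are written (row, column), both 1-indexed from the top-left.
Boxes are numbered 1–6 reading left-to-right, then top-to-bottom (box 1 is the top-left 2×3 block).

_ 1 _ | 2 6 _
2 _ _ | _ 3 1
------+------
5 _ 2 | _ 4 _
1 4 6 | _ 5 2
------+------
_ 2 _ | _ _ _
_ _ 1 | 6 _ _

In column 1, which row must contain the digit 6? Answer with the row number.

Consider where 6 can go in column 1.
(1,1) is out (row 1 already has a 6).
(6,1) is out (row 6 already has a 6).
So the only cell in column 1 that can hold 6 is (5,1).
That is row 5.

5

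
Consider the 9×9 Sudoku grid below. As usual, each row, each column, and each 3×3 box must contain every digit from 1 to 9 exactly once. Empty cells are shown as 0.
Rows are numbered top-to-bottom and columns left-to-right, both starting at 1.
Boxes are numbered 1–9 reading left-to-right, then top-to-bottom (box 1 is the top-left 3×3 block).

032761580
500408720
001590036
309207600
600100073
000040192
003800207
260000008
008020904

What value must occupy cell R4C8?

Cell R4C8 itself could take any of {4, 5} by direct elimination.
Consider where 4 can go in column 8.
R7C8 is out (box 9 already has a 4).
R8C8 is out (box 9 already has a 4).
R9C8 is out (row 9 already has a 4).
So the only cell in column 8 that can hold 4 is R4C8.
Therefore R4C8 = 4.

4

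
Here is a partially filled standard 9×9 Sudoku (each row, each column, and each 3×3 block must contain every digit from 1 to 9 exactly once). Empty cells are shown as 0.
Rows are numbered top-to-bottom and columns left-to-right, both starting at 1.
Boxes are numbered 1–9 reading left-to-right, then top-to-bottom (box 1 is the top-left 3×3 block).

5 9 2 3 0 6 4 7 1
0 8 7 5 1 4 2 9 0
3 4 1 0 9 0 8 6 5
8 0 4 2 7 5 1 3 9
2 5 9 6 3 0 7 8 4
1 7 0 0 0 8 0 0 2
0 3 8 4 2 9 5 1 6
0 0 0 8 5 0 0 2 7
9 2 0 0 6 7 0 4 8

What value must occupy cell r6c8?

5

Row 6 already contains {1, 2, 7, 8}.
Column 8 already contains {1, 2, 3, 4, 6, 7, 8, 9}.
Its 3×3 block (box 6) already contains {1, 2, 3, 4, 7, 8, 9}.
The only value from 1–9 not eliminated is 5, so r6c8 = 5.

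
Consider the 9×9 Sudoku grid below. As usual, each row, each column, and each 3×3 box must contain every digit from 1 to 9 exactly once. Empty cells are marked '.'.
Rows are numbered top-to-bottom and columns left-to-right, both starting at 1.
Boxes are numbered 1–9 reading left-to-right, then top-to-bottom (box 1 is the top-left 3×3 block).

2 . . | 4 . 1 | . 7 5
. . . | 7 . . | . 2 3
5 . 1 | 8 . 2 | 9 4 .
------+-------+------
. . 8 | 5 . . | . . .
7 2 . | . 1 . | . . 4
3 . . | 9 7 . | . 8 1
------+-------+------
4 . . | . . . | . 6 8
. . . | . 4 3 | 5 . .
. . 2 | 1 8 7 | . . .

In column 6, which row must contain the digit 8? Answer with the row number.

Consider where 8 can go in column 6.
r2c6 is out (box 2 already has a 8).
r4c6 is out (row 4 already has a 8).
r6c6 is out (row 6 already has a 8).
r7c6 is out (row 7 already has a 8).
So the only cell in column 6 that can hold 8 is r5c6.
That is row 5.

5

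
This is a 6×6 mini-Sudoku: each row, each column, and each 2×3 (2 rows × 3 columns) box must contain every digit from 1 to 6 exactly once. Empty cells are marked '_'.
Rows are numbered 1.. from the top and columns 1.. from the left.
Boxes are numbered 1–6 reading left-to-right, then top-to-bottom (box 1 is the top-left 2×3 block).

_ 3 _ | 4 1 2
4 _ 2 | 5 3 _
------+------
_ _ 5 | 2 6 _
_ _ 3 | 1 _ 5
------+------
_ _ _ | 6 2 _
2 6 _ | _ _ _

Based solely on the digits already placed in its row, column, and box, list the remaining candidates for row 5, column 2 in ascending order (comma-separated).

1,4,5

Row 5 already contains {2, 6}.
Column 2 already contains {3, 6}.
Its 2×3 block (box 5) already contains {2, 6}.
Removing those from 1–6 leaves {1, 4, 5} as the candidates for row 5, column 2.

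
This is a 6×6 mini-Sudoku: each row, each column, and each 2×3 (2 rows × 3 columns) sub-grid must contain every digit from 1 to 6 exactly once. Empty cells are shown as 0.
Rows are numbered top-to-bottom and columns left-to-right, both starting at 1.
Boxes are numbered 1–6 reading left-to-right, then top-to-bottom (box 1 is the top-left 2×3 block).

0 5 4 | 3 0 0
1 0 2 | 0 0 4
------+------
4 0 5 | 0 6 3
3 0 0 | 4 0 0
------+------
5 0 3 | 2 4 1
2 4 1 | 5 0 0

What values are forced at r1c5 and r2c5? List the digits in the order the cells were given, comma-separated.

1,5

For r1c5:
  Consider where 1 can go in row 1.
  r1c1 is out (column 1 already has a 1).
  r1c6 is out (column 6 already has a 1).
  So the only cell in row 1 that can hold 1 is r1c5.
  So r1c5 = 1.
For r2c5:
  Row 2 already contains {1, 2, 4}.
  Column 5 already contains {4, 6}.
  Its 2×3 block (box 2) already contains {3, 4}.
  The only value from 1–6 not eliminated is 5, so r2c5 = 5.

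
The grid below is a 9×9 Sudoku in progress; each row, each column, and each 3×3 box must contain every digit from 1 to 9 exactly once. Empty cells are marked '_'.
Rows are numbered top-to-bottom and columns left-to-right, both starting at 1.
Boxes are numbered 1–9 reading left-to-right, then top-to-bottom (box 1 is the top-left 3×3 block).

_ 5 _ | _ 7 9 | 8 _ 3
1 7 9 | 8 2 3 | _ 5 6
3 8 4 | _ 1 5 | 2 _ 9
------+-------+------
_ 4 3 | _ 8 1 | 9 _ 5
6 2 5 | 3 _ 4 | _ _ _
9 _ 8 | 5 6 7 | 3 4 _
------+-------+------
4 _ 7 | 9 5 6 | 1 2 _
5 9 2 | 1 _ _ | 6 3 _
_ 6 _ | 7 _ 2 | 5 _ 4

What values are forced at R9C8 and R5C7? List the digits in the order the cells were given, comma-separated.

9,7

For R9C8:
  Consider where 9 can go in box 9.
  R7C9 is out (row 7 already has a 9).
  R8C9 is out (row 8 already has a 9).
  So the only cell in box 9 that can hold 9 is R9C8.
  So R9C8 = 9.
For R5C7:
  Row 5 already contains {2, 3, 4, 5, 6}.
  Column 7 already contains {1, 2, 3, 5, 6, 8, 9}.
  Its 3×3 block (box 6) already contains {3, 4, 5, 9}.
  The only value from 1–9 not eliminated is 7, so R5C7 = 7.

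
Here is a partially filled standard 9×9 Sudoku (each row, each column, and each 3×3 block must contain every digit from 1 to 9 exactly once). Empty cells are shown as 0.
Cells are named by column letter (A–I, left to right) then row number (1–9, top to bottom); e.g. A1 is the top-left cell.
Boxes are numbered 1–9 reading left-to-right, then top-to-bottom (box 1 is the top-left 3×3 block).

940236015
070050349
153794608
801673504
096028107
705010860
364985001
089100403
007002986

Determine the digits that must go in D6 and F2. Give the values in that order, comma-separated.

4,1

For D6:
  Row 6 already contains {1, 5, 6, 7, 8}.
  Column D already contains {1, 2, 6, 7, 9}.
  Its 3×3 block (box 5) already contains {1, 2, 3, 6, 7, 8}.
  The only value from 1–9 not eliminated is 4, so D6 = 4.
For F2:
  Row 2 already contains {3, 4, 5, 7, 9}.
  Column F already contains {2, 3, 4, 5, 6, 8}.
  Its 3×3 block (box 2) already contains {2, 3, 4, 5, 6, 7, 9}.
  The only value from 1–9 not eliminated is 1, so F2 = 1.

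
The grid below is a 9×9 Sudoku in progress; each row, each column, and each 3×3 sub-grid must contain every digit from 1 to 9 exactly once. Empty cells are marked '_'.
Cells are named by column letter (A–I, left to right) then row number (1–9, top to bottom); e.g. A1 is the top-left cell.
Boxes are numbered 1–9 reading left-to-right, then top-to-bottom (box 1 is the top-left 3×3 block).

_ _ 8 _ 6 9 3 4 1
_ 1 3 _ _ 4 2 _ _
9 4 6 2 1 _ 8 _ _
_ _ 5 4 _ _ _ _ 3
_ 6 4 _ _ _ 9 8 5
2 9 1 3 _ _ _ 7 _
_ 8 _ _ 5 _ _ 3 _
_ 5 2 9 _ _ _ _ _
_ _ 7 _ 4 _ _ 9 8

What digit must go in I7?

2

Cell I7 itself could take any of {2, 4, 6, 7} by direct elimination.
Consider where 2 can go in box 9.
G7 is out (column G already has a 2).
G8 is out (row 8 already has a 2).
H8 is out (row 8 already has a 2).
I8 is out (row 8 already has a 2).
G9 is out (column G already has a 2).
So the only cell in box 9 that can hold 2 is I7.
Therefore I7 = 2.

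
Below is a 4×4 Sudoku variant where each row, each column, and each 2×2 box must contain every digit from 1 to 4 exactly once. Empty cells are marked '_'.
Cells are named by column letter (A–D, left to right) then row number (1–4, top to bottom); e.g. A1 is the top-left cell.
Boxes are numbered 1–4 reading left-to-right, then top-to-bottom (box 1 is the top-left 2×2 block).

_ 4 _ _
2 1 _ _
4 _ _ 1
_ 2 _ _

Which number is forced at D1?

Cell D1 itself could take any of {2, 3} by direct elimination.
Consider where 2 can go in column D.
D2 is out (row 2 already has a 2).
D4 is out (row 4 already has a 2).
So the only cell in column D that can hold 2 is D1.
Therefore D1 = 2.

2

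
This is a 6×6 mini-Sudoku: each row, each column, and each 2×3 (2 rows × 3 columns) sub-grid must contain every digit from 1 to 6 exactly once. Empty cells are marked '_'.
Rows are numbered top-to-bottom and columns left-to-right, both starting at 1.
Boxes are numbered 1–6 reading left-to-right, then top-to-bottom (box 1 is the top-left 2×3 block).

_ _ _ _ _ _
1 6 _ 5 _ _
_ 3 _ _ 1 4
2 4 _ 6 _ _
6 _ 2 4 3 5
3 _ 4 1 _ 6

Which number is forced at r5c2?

1

Row 5 already contains {2, 3, 4, 5, 6}.
Column 2 already contains {3, 4, 6}.
Its 2×3 block (box 5) already contains {2, 3, 4, 6}.
The only value from 1–6 not eliminated is 1, so r5c2 = 1.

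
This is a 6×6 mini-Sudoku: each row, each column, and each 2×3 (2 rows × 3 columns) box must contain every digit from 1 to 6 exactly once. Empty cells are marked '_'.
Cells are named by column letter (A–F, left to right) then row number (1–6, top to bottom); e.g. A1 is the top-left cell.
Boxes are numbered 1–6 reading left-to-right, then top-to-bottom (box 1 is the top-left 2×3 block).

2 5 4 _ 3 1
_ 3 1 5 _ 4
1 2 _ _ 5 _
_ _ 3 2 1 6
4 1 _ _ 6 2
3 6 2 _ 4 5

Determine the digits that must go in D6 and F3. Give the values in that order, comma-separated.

For D6:
  Row 6 already contains {2, 3, 4, 5, 6}.
  Column D already contains {2, 5}.
  Its 2×3 block (box 6) already contains {2, 4, 5, 6}.
  The only value from 1–6 not eliminated is 1, so D6 = 1.
For F3:
  Row 3 already contains {1, 2, 5}.
  Column F already contains {1, 2, 4, 5, 6}.
  Its 2×3 block (box 4) already contains {1, 2, 5, 6}.
  The only value from 1–6 not eliminated is 3, so F3 = 3.

1,3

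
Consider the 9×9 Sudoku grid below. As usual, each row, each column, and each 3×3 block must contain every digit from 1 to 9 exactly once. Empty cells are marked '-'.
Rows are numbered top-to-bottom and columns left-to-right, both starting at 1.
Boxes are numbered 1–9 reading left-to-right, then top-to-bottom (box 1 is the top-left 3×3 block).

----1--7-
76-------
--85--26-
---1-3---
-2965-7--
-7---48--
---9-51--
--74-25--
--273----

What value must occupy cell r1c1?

2

Cell r1c1 itself could take any of {2, 3, 4, 5, 9} by direct elimination.
Consider where 2 can go in box 1.
r1c2 is out (column 2 already has a 2).
r1c3 is out (column 3 already has a 2).
r2c3 is out (column 3 already has a 2).
r3c1 is out (row 3 already has a 2).
r3c2 is out (row 3 already has a 2).
So the only cell in box 1 that can hold 2 is r1c1.
Therefore r1c1 = 2.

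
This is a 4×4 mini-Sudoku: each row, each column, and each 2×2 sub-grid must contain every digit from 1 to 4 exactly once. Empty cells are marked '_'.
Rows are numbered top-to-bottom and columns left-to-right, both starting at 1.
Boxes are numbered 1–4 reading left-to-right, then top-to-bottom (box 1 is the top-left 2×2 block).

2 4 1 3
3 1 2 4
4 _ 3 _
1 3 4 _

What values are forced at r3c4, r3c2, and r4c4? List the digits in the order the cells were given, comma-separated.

For r3c4:
  Consider where 1 can go in box 4.
  r4c4 is out (row 4 already has a 1).
  So the only cell in box 4 that can hold 1 is r3c4.
  So r3c4 = 1.
For r3c2:
  Row 3 already contains {3, 4}.
  Column 2 already contains {1, 3, 4}.
  Its 2×2 block (box 3) already contains {1, 3, 4}.
  The only value from 1–4 not eliminated is 2, so r3c2 = 2.
For r4c4:
  Row 4 already contains {1, 3, 4}.
  Column 4 already contains {3, 4}.
  Its 2×2 block (box 4) already contains {3, 4}.
  The only value from 1–4 not eliminated is 2, so r4c4 = 2.

1,2,2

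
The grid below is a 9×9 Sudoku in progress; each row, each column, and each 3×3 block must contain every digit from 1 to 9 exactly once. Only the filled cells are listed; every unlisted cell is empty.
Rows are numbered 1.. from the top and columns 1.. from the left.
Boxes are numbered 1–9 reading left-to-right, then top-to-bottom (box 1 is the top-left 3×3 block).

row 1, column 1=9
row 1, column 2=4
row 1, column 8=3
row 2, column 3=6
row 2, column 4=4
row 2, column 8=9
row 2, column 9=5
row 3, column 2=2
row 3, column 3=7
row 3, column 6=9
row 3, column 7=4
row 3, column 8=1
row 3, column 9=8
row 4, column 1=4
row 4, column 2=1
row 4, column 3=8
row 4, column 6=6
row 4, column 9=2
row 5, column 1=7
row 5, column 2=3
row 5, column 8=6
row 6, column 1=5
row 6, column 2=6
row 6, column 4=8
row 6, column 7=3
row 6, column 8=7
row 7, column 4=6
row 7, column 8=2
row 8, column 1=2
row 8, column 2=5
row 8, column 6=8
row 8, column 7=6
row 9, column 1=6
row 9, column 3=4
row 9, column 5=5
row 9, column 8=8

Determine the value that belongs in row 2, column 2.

8

Row 2 already contains {4, 5, 6, 9}.
Column 2 already contains {1, 2, 3, 4, 5, 6}.
Its 3×3 block (box 1) already contains {2, 4, 6, 7, 9}.
The only value from 1–9 not eliminated is 8, so row 2, column 2 = 8.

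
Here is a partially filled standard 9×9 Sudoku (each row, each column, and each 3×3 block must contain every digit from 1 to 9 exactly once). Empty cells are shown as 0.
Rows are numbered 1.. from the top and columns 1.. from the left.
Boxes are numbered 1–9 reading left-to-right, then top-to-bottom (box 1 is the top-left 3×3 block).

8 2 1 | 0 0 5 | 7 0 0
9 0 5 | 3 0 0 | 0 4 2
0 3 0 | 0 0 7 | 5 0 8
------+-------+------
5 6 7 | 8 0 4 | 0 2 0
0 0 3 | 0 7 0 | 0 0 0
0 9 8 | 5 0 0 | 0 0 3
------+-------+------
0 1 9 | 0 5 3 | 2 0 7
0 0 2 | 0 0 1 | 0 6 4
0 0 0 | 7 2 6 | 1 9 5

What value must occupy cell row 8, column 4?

9

Row 8 already contains {1, 2, 4, 6}.
Column 4 already contains {3, 5, 7, 8}.
Its 3×3 block (box 8) already contains {1, 2, 3, 5, 6, 7}.
The only value from 1–9 not eliminated is 9, so row 8, column 4 = 9.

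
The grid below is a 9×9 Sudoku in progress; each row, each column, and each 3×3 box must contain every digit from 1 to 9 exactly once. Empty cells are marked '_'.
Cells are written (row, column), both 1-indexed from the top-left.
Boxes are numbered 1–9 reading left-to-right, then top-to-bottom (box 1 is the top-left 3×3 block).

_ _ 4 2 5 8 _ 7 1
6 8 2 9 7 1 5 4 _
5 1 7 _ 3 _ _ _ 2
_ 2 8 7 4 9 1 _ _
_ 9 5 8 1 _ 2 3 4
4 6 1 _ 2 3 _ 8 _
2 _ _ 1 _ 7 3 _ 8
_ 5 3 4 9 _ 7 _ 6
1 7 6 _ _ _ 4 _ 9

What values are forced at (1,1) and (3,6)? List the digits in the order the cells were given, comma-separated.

9,4

For (1,1):
  Consider where 9 can go in box 1.
  (1,2) is out (column 2 already has a 9).
  So the only cell in box 1 that can hold 9 is (1,1).
  So (1,1) = 9.
For (3,6):
  Consider where 4 can go in row 3.
  (3,4) is out (column 4 already has a 4).
  (3,7) is out (column 7 already has a 4).
  (3,8) is out (column 8 already has a 4).
  So the only cell in row 3 that can hold 4 is (3,6).
  So (3,6) = 4.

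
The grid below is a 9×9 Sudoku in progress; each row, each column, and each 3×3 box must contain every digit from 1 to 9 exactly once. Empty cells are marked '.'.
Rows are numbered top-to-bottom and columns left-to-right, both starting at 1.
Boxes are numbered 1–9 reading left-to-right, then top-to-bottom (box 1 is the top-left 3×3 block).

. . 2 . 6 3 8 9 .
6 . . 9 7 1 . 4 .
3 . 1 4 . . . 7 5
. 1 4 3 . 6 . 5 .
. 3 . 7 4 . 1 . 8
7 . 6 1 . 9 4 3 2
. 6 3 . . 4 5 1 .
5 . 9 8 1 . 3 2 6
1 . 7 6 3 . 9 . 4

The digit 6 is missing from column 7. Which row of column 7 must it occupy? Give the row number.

Consider where 6 can go in column 7.
R2C7 is out (row 2 already has a 6).
R4C7 is out (row 4 already has a 6).
So the only cell in column 7 that can hold 6 is R3C7.
That is row 3.

3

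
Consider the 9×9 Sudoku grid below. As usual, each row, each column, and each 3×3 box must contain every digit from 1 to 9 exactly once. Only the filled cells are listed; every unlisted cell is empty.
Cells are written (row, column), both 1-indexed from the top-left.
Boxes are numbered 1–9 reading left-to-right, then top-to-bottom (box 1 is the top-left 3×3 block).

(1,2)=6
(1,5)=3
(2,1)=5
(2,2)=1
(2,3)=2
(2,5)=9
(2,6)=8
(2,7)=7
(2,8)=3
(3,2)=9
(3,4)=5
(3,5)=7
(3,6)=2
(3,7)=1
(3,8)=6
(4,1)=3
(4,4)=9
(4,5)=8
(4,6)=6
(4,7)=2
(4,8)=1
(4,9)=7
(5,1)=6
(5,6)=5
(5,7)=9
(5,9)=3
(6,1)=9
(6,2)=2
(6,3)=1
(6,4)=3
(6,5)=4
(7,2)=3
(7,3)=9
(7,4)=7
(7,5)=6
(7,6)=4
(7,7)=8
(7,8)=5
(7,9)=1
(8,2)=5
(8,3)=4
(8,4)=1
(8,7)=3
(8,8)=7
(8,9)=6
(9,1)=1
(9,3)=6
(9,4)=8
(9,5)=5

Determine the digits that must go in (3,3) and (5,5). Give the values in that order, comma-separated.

For (3,3):
  Consider where 3 can go in column 3.
  (1,3) is out (row 1 already has a 3).
  (4,3) is out (row 4 already has a 3).
  (5,3) is out (row 5 already has a 3).
  So the only cell in column 3 that can hold 3 is (3,3).
  So (3,3) = 3.
For (5,5):
  Consider where 1 can go in row 5.
  (5,2) is out (column 2 already has a 1).
  (5,3) is out (column 3 already has a 1).
  (5,4) is out (column 4 already has a 1).
  (5,8) is out (column 8 already has a 1).
  So the only cell in row 5 that can hold 1 is (5,5).
  So (5,5) = 1.

3,1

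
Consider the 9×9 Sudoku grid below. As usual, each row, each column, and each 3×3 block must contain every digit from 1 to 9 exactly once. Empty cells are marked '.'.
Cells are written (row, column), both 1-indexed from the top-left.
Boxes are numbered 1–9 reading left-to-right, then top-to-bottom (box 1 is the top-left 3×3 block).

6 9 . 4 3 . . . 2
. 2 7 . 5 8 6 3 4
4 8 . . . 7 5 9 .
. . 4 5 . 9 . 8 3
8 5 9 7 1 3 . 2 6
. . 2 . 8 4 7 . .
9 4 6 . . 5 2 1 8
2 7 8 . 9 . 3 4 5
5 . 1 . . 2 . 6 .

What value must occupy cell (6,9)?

Cell (6,9) itself could take any of {1, 9} by direct elimination.
Consider where 9 can go in row 6.
(6,1) is out (column 1 already has a 9).
(6,2) is out (column 2 already has a 9).
(6,4) is out (box 5 already has a 9).
(6,8) is out (column 8 already has a 9).
So the only cell in row 6 that can hold 9 is (6,9).
Therefore (6,9) = 9.

9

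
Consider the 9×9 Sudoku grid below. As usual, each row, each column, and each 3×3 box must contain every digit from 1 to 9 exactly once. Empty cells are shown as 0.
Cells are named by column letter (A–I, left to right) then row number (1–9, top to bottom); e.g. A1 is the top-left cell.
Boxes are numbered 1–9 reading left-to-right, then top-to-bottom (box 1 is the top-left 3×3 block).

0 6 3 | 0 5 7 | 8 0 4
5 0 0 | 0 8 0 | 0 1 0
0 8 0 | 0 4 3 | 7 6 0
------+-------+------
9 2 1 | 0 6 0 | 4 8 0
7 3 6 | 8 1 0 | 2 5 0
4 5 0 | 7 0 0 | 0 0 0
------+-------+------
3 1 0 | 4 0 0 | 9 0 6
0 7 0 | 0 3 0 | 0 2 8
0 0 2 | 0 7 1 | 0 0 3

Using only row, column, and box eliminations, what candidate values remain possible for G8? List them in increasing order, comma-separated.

1,5

Row 8 already contains {2, 3, 7, 8}.
Column G already contains {2, 4, 7, 8, 9}.
Its 3×3 block (box 9) already contains {2, 3, 6, 8, 9}.
Removing those from 1–9 leaves {1, 5} as the candidates for G8.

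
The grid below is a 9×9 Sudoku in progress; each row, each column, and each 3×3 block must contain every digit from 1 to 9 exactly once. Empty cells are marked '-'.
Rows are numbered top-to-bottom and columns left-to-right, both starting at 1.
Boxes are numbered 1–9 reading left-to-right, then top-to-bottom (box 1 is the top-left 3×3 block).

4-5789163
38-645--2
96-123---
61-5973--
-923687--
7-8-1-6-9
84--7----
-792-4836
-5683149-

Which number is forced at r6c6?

2

Row 6 already contains {1, 6, 7, 8, 9}.
Column 6 already contains {1, 3, 4, 5, 7, 8, 9}.
Its 3×3 block (box 5) already contains {1, 3, 5, 6, 7, 8, 9}.
The only value from 1–9 not eliminated is 2, so r6c6 = 2.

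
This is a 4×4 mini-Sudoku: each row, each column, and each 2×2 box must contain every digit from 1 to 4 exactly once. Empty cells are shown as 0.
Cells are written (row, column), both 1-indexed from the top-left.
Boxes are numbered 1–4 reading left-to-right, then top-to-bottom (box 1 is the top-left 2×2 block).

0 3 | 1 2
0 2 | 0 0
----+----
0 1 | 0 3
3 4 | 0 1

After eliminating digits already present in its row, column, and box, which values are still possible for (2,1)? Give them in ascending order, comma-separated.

1,4

Row 2 already contains {2}.
Column 1 already contains {3}.
Its 2×2 block (box 1) already contains {2, 3}.
Removing those from 1–4 leaves {1, 4} as the candidates for (2,1).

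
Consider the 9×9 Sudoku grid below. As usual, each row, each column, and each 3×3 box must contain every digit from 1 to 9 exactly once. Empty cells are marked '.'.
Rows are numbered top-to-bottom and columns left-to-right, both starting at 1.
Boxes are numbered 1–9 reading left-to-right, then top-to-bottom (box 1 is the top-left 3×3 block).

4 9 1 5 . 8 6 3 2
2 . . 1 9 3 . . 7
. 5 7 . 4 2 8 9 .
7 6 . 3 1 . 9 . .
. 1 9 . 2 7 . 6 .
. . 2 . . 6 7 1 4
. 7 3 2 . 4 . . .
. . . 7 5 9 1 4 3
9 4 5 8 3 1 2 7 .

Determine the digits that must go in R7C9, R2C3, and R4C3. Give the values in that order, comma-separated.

9,6,4

For R7C9:
  Consider where 9 can go in column 9.
  R3C9 is out (row 3 already has a 9).
  R4C9 is out (row 4 already has a 9).
  R5C9 is out (row 5 already has a 9).
  R9C9 is out (row 9 already has a 9).
  So the only cell in column 9 that can hold 9 is R7C9.
  So R7C9 = 9.
For R2C3:
  Consider where 6 can go in row 2.
  R2C2 is out (column 2 already has a 6).
  R2C7 is out (column 7 already has a 6).
  R2C8 is out (column 8 already has a 6).
  So the only cell in row 2 that can hold 6 is R2C3.
  So R2C3 = 6.
For R4C3:
  Consider where 4 can go in column 3.
  R2C3 is out (box 1 already has a 4).
  R8C3 is out (row 8 already has a 4).
  So the only cell in column 3 that can hold 4 is R4C3.
  So R4C3 = 4.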